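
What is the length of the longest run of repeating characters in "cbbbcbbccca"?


Input: "cbbbcbbccca"
Scanning for longest run:
  Position 1 ('b'): new char, reset run to 1
  Position 2 ('b'): continues run of 'b', length=2
  Position 3 ('b'): continues run of 'b', length=3
  Position 4 ('c'): new char, reset run to 1
  Position 5 ('b'): new char, reset run to 1
  Position 6 ('b'): continues run of 'b', length=2
  Position 7 ('c'): new char, reset run to 1
  Position 8 ('c'): continues run of 'c', length=2
  Position 9 ('c'): continues run of 'c', length=3
  Position 10 ('a'): new char, reset run to 1
Longest run: 'b' with length 3

3


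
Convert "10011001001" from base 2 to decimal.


Input: "10011001001" in base 2
Positional expansion:
  Digit '1' (value 1) x 2^10 = 1024
  Digit '0' (value 0) x 2^9 = 0
  Digit '0' (value 0) x 2^8 = 0
  Digit '1' (value 1) x 2^7 = 128
  Digit '1' (value 1) x 2^6 = 64
  Digit '0' (value 0) x 2^5 = 0
  Digit '0' (value 0) x 2^4 = 0
  Digit '1' (value 1) x 2^3 = 8
  Digit '0' (value 0) x 2^2 = 0
  Digit '0' (value 0) x 2^1 = 0
  Digit '1' (value 1) x 2^0 = 1
Sum = 1225

1225


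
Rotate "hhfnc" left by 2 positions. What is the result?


Input: "hhfnc", rotate left by 2
First 2 characters: "hh"
Remaining characters: "fnc"
Concatenate remaining + first: "fnc" + "hh" = "fnchh"

fnchh


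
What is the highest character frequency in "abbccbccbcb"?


Input: abbccbccbcb
Character counts:
  'a': 1
  'b': 5
  'c': 5
Maximum frequency: 5

5


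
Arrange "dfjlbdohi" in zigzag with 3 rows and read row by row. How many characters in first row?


Zigzag "dfjlbdohi" into 3 rows:
Placing characters:
  'd' => row 0
  'f' => row 1
  'j' => row 2
  'l' => row 1
  'b' => row 0
  'd' => row 1
  'o' => row 2
  'h' => row 1
  'i' => row 0
Rows:
  Row 0: "dbi"
  Row 1: "fldh"
  Row 2: "jo"
First row length: 3

3


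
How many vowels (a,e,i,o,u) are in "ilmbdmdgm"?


Input: ilmbdmdgm
Checking each character:
  'i' at position 0: vowel (running total: 1)
  'l' at position 1: consonant
  'm' at position 2: consonant
  'b' at position 3: consonant
  'd' at position 4: consonant
  'm' at position 5: consonant
  'd' at position 6: consonant
  'g' at position 7: consonant
  'm' at position 8: consonant
Total vowels: 1

1


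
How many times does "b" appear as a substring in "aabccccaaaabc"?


Searching for "b" in "aabccccaaaabc"
Scanning each position:
  Position 0: "a" => no
  Position 1: "a" => no
  Position 2: "b" => MATCH
  Position 3: "c" => no
  Position 4: "c" => no
  Position 5: "c" => no
  Position 6: "c" => no
  Position 7: "a" => no
  Position 8: "a" => no
  Position 9: "a" => no
  Position 10: "a" => no
  Position 11: "b" => MATCH
  Position 12: "c" => no
Total occurrences: 2

2


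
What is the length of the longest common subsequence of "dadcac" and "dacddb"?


LCS of "dadcac" and "dacddb"
DP table:
           d    a    c    d    d    b
      0    0    0    0    0    0    0
  d   0    1    1    1    1    1    1
  a   0    1    2    2    2    2    2
  d   0    1    2    2    3    3    3
  c   0    1    2    3    3    3    3
  a   0    1    2    3    3    3    3
  c   0    1    2    3    3    3    3
LCS length = dp[6][6] = 3

3


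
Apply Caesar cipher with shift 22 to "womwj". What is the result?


Caesar cipher: shift "womwj" by 22
  'w' (pos 22) + 22 = pos 18 = 's'
  'o' (pos 14) + 22 = pos 10 = 'k'
  'm' (pos 12) + 22 = pos 8 = 'i'
  'w' (pos 22) + 22 = pos 18 = 's'
  'j' (pos 9) + 22 = pos 5 = 'f'
Result: skisf

skisf


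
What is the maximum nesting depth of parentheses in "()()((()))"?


Input: "()()((()))"
Tracking depth:
  Position 0 '(': depth becomes 1
  Position 1 ')': depth becomes 0
  Position 2 '(': depth becomes 1
  Position 3 ')': depth becomes 0
  Position 4 '(': depth becomes 1
  Position 5 '(': depth becomes 2
  Position 6 '(': depth becomes 3
  Position 7 ')': depth becomes 2
  Position 8 ')': depth becomes 1
  Position 9 ')': depth becomes 0
Maximum depth reached: 3

3


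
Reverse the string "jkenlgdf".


Input: jkenlgdf
Reading characters right to left:
  Position 7: 'f'
  Position 6: 'd'
  Position 5: 'g'
  Position 4: 'l'
  Position 3: 'n'
  Position 2: 'e'
  Position 1: 'k'
  Position 0: 'j'
Reversed: fdglnekj

fdglnekj


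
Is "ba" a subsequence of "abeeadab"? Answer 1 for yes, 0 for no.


Check if "ba" is a subsequence of "abeeadab"
Greedy scan:
  Position 0 ('a'): no match needed
  Position 1 ('b'): matches sub[0] = 'b'
  Position 2 ('e'): no match needed
  Position 3 ('e'): no match needed
  Position 4 ('a'): matches sub[1] = 'a'
  Position 5 ('d'): no match needed
  Position 6 ('a'): no match needed
  Position 7 ('b'): no match needed
All 2 characters matched => is a subsequence

1


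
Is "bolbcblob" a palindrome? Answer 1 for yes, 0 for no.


Input: bolbcblob
Reversed: bolbcblob
  Compare pos 0 ('b') with pos 8 ('b'): match
  Compare pos 1 ('o') with pos 7 ('o'): match
  Compare pos 2 ('l') with pos 6 ('l'): match
  Compare pos 3 ('b') with pos 5 ('b'): match
Result: palindrome

1


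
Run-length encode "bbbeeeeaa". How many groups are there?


Input: bbbeeeeaa
Scanning for consecutive runs:
  Group 1: 'b' x 3 (positions 0-2)
  Group 2: 'e' x 4 (positions 3-6)
  Group 3: 'a' x 2 (positions 7-8)
Total groups: 3

3


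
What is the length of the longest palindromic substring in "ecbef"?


Input: "ecbef"
Checking substrings for palindromes:
  No multi-char palindromic substrings found
Longest palindromic substring: "e" with length 1

1


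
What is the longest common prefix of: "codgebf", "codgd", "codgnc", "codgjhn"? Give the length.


Words: codgebf, codgd, codgnc, codgjhn
  Position 0: all 'c' => match
  Position 1: all 'o' => match
  Position 2: all 'd' => match
  Position 3: all 'g' => match
  Position 4: ('e', 'd', 'n', 'j') => mismatch, stop
LCP = "codg" (length 4)

4


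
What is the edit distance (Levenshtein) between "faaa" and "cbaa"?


Computing edit distance: "faaa" -> "cbaa"
DP table:
           c    b    a    a
      0    1    2    3    4
  f   1    1    2    3    4
  a   2    2    2    2    3
  a   3    3    3    2    2
  a   4    4    4    3    2
Edit distance = dp[4][4] = 2

2


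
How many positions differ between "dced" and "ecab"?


Comparing "dced" and "ecab" position by position:
  Position 0: 'd' vs 'e' => DIFFER
  Position 1: 'c' vs 'c' => same
  Position 2: 'e' vs 'a' => DIFFER
  Position 3: 'd' vs 'b' => DIFFER
Positions that differ: 3

3


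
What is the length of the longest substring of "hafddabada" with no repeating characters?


Input: "hafddabada"
Sliding window (track last position of each char):
  Position 0 ('h'): window [0,0] length 1 -- new best
  Position 1 ('a'): window [0,1] length 2 -- new best
  Position 2 ('f'): window [0,2] length 3 -- new best
  Position 3 ('d'): window [0,3] length 4 -- new best
  Position 4 ('d'): repeat (last at 3), move window start to 4
  Position 4 ('d'): window [4,4] length 1
  Position 5 ('a'): window [4,5] length 2
  Position 6 ('b'): window [4,6] length 3
  Position 7 ('a'): repeat (last at 5), move window start to 6
  Position 7 ('a'): window [6,7] length 2
  Position 8 ('d'): window [6,8] length 3
  Position 9 ('a'): repeat (last at 7), move window start to 8
  Position 9 ('a'): window [8,9] length 2
Longest substring with no repeats: "hafd" with length 4

4


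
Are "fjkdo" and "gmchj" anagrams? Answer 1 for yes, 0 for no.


Strings: "fjkdo", "gmchj"
Sorted first:  dfjko
Sorted second: cghjm
Differ at position 0: 'd' vs 'c' => not anagrams

0


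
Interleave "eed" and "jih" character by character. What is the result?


Interleaving "eed" and "jih":
  Position 0: 'e' from first, 'j' from second => "ej"
  Position 1: 'e' from first, 'i' from second => "ei"
  Position 2: 'd' from first, 'h' from second => "dh"
Result: ejeidh

ejeidh


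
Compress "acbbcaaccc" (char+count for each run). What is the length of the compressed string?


Input: acbbcaaccc
Runs:
  'a' x 1 => "a1"
  'c' x 1 => "c1"
  'b' x 2 => "b2"
  'c' x 1 => "c1"
  'a' x 2 => "a2"
  'c' x 3 => "c3"
Compressed: "a1c1b2c1a2c3"
Compressed length: 12

12


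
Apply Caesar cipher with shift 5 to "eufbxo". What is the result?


Caesar cipher: shift "eufbxo" by 5
  'e' (pos 4) + 5 = pos 9 = 'j'
  'u' (pos 20) + 5 = pos 25 = 'z'
  'f' (pos 5) + 5 = pos 10 = 'k'
  'b' (pos 1) + 5 = pos 6 = 'g'
  'x' (pos 23) + 5 = pos 2 = 'c'
  'o' (pos 14) + 5 = pos 19 = 't'
Result: jzkgct

jzkgct


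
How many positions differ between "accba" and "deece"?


Comparing "accba" and "deece" position by position:
  Position 0: 'a' vs 'd' => DIFFER
  Position 1: 'c' vs 'e' => DIFFER
  Position 2: 'c' vs 'e' => DIFFER
  Position 3: 'b' vs 'c' => DIFFER
  Position 4: 'a' vs 'e' => DIFFER
Positions that differ: 5

5


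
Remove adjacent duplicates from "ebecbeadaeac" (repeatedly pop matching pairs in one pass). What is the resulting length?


Input: ebecbeadaeac
Stack-based adjacent duplicate removal:
  Read 'e': push. Stack: e
  Read 'b': push. Stack: eb
  Read 'e': push. Stack: ebe
  Read 'c': push. Stack: ebec
  Read 'b': push. Stack: ebecb
  Read 'e': push. Stack: ebecbe
  Read 'a': push. Stack: ebecbea
  Read 'd': push. Stack: ebecbead
  Read 'a': push. Stack: ebecbeada
  Read 'e': push. Stack: ebecbeadae
  Read 'a': push. Stack: ebecbeadaea
  Read 'c': push. Stack: ebecbeadaeac
Final stack: "ebecbeadaeac" (length 12)

12


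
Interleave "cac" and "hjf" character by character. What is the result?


Interleaving "cac" and "hjf":
  Position 0: 'c' from first, 'h' from second => "ch"
  Position 1: 'a' from first, 'j' from second => "aj"
  Position 2: 'c' from first, 'f' from second => "cf"
Result: chajcf

chajcf


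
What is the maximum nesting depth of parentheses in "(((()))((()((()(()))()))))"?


Input: "(((()))((()((()(()))()))))"
Tracking depth:
  Position 0 '(': depth becomes 1
  Position 1 '(': depth becomes 2
  Position 2 '(': depth becomes 3
  Position 3 '(': depth becomes 4
  Position 4 ')': depth becomes 3
  Position 5 ')': depth becomes 2
  Position 6 ')': depth becomes 1
  Position 7 '(': depth becomes 2
  Position 8 '(': depth becomes 3
  Position 9 '(': depth becomes 4
  Position 10 ')': depth becomes 3
  Position 11 '(': depth becomes 4
  Position 12 '(': depth becomes 5
  Position 13 '(': depth becomes 6
  Position 14 ')': depth becomes 5
  Position 15 '(': depth becomes 6
  Position 16 '(': depth becomes 7
  Position 17 ')': depth becomes 6
  Position 18 ')': depth becomes 5
  Position 19 ')': depth becomes 4
  Position 20 '(': depth becomes 5
  Position 21 ')': depth becomes 4
  Position 22 ')': depth becomes 3
  Position 23 ')': depth becomes 2
  Position 24 ')': depth becomes 1
  Position 25 ')': depth becomes 0
Maximum depth reached: 7

7


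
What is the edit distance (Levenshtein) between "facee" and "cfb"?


Computing edit distance: "facee" -> "cfb"
DP table:
           c    f    b
      0    1    2    3
  f   1    1    1    2
  a   2    2    2    2
  c   3    2    3    3
  e   4    3    3    4
  e   5    4    4    4
Edit distance = dp[5][3] = 4

4


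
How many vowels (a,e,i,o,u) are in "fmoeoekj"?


Input: fmoeoekj
Checking each character:
  'f' at position 0: consonant
  'm' at position 1: consonant
  'o' at position 2: vowel (running total: 1)
  'e' at position 3: vowel (running total: 2)
  'o' at position 4: vowel (running total: 3)
  'e' at position 5: vowel (running total: 4)
  'k' at position 6: consonant
  'j' at position 7: consonant
Total vowels: 4

4


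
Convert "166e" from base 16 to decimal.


Input: "166e" in base 16
Positional expansion:
  Digit '1' (value 1) x 16^3 = 4096
  Digit '6' (value 6) x 16^2 = 1536
  Digit '6' (value 6) x 16^1 = 96
  Digit 'e' (value 14) x 16^0 = 14
Sum = 5742

5742


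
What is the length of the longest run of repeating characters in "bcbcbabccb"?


Input: "bcbcbabccb"
Scanning for longest run:
  Position 1 ('c'): new char, reset run to 1
  Position 2 ('b'): new char, reset run to 1
  Position 3 ('c'): new char, reset run to 1
  Position 4 ('b'): new char, reset run to 1
  Position 5 ('a'): new char, reset run to 1
  Position 6 ('b'): new char, reset run to 1
  Position 7 ('c'): new char, reset run to 1
  Position 8 ('c'): continues run of 'c', length=2
  Position 9 ('b'): new char, reset run to 1
Longest run: 'c' with length 2

2


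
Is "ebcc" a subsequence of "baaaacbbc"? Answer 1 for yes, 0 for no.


Check if "ebcc" is a subsequence of "baaaacbbc"
Greedy scan:
  Position 0 ('b'): no match needed
  Position 1 ('a'): no match needed
  Position 2 ('a'): no match needed
  Position 3 ('a'): no match needed
  Position 4 ('a'): no match needed
  Position 5 ('c'): no match needed
  Position 6 ('b'): no match needed
  Position 7 ('b'): no match needed
  Position 8 ('c'): no match needed
Only matched 0/4 characters => not a subsequence

0


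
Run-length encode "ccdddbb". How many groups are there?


Input: ccdddbb
Scanning for consecutive runs:
  Group 1: 'c' x 2 (positions 0-1)
  Group 2: 'd' x 3 (positions 2-4)
  Group 3: 'b' x 2 (positions 5-6)
Total groups: 3

3


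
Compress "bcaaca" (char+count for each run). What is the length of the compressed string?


Input: bcaaca
Runs:
  'b' x 1 => "b1"
  'c' x 1 => "c1"
  'a' x 2 => "a2"
  'c' x 1 => "c1"
  'a' x 1 => "a1"
Compressed: "b1c1a2c1a1"
Compressed length: 10

10


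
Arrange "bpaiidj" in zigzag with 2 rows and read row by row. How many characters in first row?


Zigzag "bpaiidj" into 2 rows:
Placing characters:
  'b' => row 0
  'p' => row 1
  'a' => row 0
  'i' => row 1
  'i' => row 0
  'd' => row 1
  'j' => row 0
Rows:
  Row 0: "baij"
  Row 1: "pid"
First row length: 4

4


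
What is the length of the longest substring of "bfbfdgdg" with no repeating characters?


Input: "bfbfdgdg"
Sliding window (track last position of each char):
  Position 0 ('b'): window [0,0] length 1 -- new best
  Position 1 ('f'): window [0,1] length 2 -- new best
  Position 2 ('b'): repeat (last at 0), move window start to 1
  Position 2 ('b'): window [1,2] length 2
  Position 3 ('f'): repeat (last at 1), move window start to 2
  Position 3 ('f'): window [2,3] length 2
  Position 4 ('d'): window [2,4] length 3 -- new best
  Position 5 ('g'): window [2,5] length 4 -- new best
  Position 6 ('d'): repeat (last at 4), move window start to 5
  Position 6 ('d'): window [5,6] length 2
  Position 7 ('g'): repeat (last at 5), move window start to 6
  Position 7 ('g'): window [6,7] length 2
Longest substring with no repeats: "bfdg" with length 4

4


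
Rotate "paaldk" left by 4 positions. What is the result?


Input: "paaldk", rotate left by 4
First 4 characters: "paal"
Remaining characters: "dk"
Concatenate remaining + first: "dk" + "paal" = "dkpaal"

dkpaal


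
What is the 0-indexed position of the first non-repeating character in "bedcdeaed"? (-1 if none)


Input: bedcdeaed
Character frequencies:
  'a': 1
  'b': 1
  'c': 1
  'd': 3
  'e': 3
Scanning left to right for freq == 1:
  Position 0 ('b'): unique! => answer = 0

0


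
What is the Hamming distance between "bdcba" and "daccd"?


Comparing "bdcba" and "daccd" position by position:
  Position 0: 'b' vs 'd' => differ
  Position 1: 'd' vs 'a' => differ
  Position 2: 'c' vs 'c' => same
  Position 3: 'b' vs 'c' => differ
  Position 4: 'a' vs 'd' => differ
Total differences (Hamming distance): 4

4


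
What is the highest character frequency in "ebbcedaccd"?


Input: ebbcedaccd
Character counts:
  'a': 1
  'b': 2
  'c': 3
  'd': 2
  'e': 2
Maximum frequency: 3

3


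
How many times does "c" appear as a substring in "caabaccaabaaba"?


Searching for "c" in "caabaccaabaaba"
Scanning each position:
  Position 0: "c" => MATCH
  Position 1: "a" => no
  Position 2: "a" => no
  Position 3: "b" => no
  Position 4: "a" => no
  Position 5: "c" => MATCH
  Position 6: "c" => MATCH
  Position 7: "a" => no
  Position 8: "a" => no
  Position 9: "b" => no
  Position 10: "a" => no
  Position 11: "a" => no
  Position 12: "b" => no
  Position 13: "a" => no
Total occurrences: 3

3


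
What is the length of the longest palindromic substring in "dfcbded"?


Input: "dfcbded"
Checking substrings for palindromes:
  [4:7] "ded" (len 3) => palindrome
Longest palindromic substring: "ded" with length 3

3


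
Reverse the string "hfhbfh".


Input: hfhbfh
Reading characters right to left:
  Position 5: 'h'
  Position 4: 'f'
  Position 3: 'b'
  Position 2: 'h'
  Position 1: 'f'
  Position 0: 'h'
Reversed: hfbhfh

hfbhfh


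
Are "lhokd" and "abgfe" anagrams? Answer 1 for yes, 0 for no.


Strings: "lhokd", "abgfe"
Sorted first:  dhklo
Sorted second: abefg
Differ at position 0: 'd' vs 'a' => not anagrams

0


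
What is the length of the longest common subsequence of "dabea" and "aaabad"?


LCS of "dabea" and "aaabad"
DP table:
           a    a    a    b    a    d
      0    0    0    0    0    0    0
  d   0    0    0    0    0    0    1
  a   0    1    1    1    1    1    1
  b   0    1    1    1    2    2    2
  e   0    1    1    1    2    2    2
  a   0    1    2    2    2    3    3
LCS length = dp[5][6] = 3

3


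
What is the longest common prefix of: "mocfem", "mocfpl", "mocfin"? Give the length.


Words: mocfem, mocfpl, mocfin
  Position 0: all 'm' => match
  Position 1: all 'o' => match
  Position 2: all 'c' => match
  Position 3: all 'f' => match
  Position 4: ('e', 'p', 'i') => mismatch, stop
LCP = "mocf" (length 4)

4


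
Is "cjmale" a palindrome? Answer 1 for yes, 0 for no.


Input: cjmale
Reversed: elamjc
  Compare pos 0 ('c') with pos 5 ('e'): MISMATCH
  Compare pos 1 ('j') with pos 4 ('l'): MISMATCH
  Compare pos 2 ('m') with pos 3 ('a'): MISMATCH
Result: not a palindrome

0


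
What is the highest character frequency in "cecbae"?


Input: cecbae
Character counts:
  'a': 1
  'b': 1
  'c': 2
  'e': 2
Maximum frequency: 2

2


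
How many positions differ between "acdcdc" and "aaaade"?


Comparing "acdcdc" and "aaaade" position by position:
  Position 0: 'a' vs 'a' => same
  Position 1: 'c' vs 'a' => DIFFER
  Position 2: 'd' vs 'a' => DIFFER
  Position 3: 'c' vs 'a' => DIFFER
  Position 4: 'd' vs 'd' => same
  Position 5: 'c' vs 'e' => DIFFER
Positions that differ: 4

4


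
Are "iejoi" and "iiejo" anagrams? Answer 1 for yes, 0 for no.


Strings: "iejoi", "iiejo"
Sorted first:  eiijo
Sorted second: eiijo
Sorted forms match => anagrams

1


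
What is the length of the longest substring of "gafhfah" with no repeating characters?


Input: "gafhfah"
Sliding window (track last position of each char):
  Position 0 ('g'): window [0,0] length 1 -- new best
  Position 1 ('a'): window [0,1] length 2 -- new best
  Position 2 ('f'): window [0,2] length 3 -- new best
  Position 3 ('h'): window [0,3] length 4 -- new best
  Position 4 ('f'): repeat (last at 2), move window start to 3
  Position 4 ('f'): window [3,4] length 2
  Position 5 ('a'): window [3,5] length 3
  Position 6 ('h'): repeat (last at 3), move window start to 4
  Position 6 ('h'): window [4,6] length 3
Longest substring with no repeats: "gafh" with length 4

4


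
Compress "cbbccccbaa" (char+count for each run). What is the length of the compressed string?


Input: cbbccccbaa
Runs:
  'c' x 1 => "c1"
  'b' x 2 => "b2"
  'c' x 4 => "c4"
  'b' x 1 => "b1"
  'a' x 2 => "a2"
Compressed: "c1b2c4b1a2"
Compressed length: 10

10


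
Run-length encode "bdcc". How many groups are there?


Input: bdcc
Scanning for consecutive runs:
  Group 1: 'b' x 1 (positions 0-0)
  Group 2: 'd' x 1 (positions 1-1)
  Group 3: 'c' x 2 (positions 2-3)
Total groups: 3

3


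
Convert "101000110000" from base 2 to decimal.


Input: "101000110000" in base 2
Positional expansion:
  Digit '1' (value 1) x 2^11 = 2048
  Digit '0' (value 0) x 2^10 = 0
  Digit '1' (value 1) x 2^9 = 512
  Digit '0' (value 0) x 2^8 = 0
  Digit '0' (value 0) x 2^7 = 0
  Digit '0' (value 0) x 2^6 = 0
  Digit '1' (value 1) x 2^5 = 32
  Digit '1' (value 1) x 2^4 = 16
  Digit '0' (value 0) x 2^3 = 0
  Digit '0' (value 0) x 2^2 = 0
  Digit '0' (value 0) x 2^1 = 0
  Digit '0' (value 0) x 2^0 = 0
Sum = 2608

2608


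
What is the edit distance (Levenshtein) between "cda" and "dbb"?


Computing edit distance: "cda" -> "dbb"
DP table:
           d    b    b
      0    1    2    3
  c   1    1    2    3
  d   2    1    2    3
  a   3    2    2    3
Edit distance = dp[3][3] = 3

3


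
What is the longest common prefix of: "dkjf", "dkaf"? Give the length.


Words: dkjf, dkaf
  Position 0: all 'd' => match
  Position 1: all 'k' => match
  Position 2: ('j', 'a') => mismatch, stop
LCP = "dk" (length 2)

2


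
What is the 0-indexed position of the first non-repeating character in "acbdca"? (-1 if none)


Input: acbdca
Character frequencies:
  'a': 2
  'b': 1
  'c': 2
  'd': 1
Scanning left to right for freq == 1:
  Position 0 ('a'): freq=2, skip
  Position 1 ('c'): freq=2, skip
  Position 2 ('b'): unique! => answer = 2

2


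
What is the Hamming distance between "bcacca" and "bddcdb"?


Comparing "bcacca" and "bddcdb" position by position:
  Position 0: 'b' vs 'b' => same
  Position 1: 'c' vs 'd' => differ
  Position 2: 'a' vs 'd' => differ
  Position 3: 'c' vs 'c' => same
  Position 4: 'c' vs 'd' => differ
  Position 5: 'a' vs 'b' => differ
Total differences (Hamming distance): 4

4


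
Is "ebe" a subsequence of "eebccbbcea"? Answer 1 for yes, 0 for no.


Check if "ebe" is a subsequence of "eebccbbcea"
Greedy scan:
  Position 0 ('e'): matches sub[0] = 'e'
  Position 1 ('e'): no match needed
  Position 2 ('b'): matches sub[1] = 'b'
  Position 3 ('c'): no match needed
  Position 4 ('c'): no match needed
  Position 5 ('b'): no match needed
  Position 6 ('b'): no match needed
  Position 7 ('c'): no match needed
  Position 8 ('e'): matches sub[2] = 'e'
  Position 9 ('a'): no match needed
All 3 characters matched => is a subsequence

1


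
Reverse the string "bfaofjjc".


Input: bfaofjjc
Reading characters right to left:
  Position 7: 'c'
  Position 6: 'j'
  Position 5: 'j'
  Position 4: 'f'
  Position 3: 'o'
  Position 2: 'a'
  Position 1: 'f'
  Position 0: 'b'
Reversed: cjjfoafb

cjjfoafb


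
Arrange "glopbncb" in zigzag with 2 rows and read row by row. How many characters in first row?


Zigzag "glopbncb" into 2 rows:
Placing characters:
  'g' => row 0
  'l' => row 1
  'o' => row 0
  'p' => row 1
  'b' => row 0
  'n' => row 1
  'c' => row 0
  'b' => row 1
Rows:
  Row 0: "gobc"
  Row 1: "lpnb"
First row length: 4

4


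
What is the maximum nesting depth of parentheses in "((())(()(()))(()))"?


Input: "((())(()(()))(()))"
Tracking depth:
  Position 0 '(': depth becomes 1
  Position 1 '(': depth becomes 2
  Position 2 '(': depth becomes 3
  Position 3 ')': depth becomes 2
  Position 4 ')': depth becomes 1
  Position 5 '(': depth becomes 2
  Position 6 '(': depth becomes 3
  Position 7 ')': depth becomes 2
  Position 8 '(': depth becomes 3
  Position 9 '(': depth becomes 4
  Position 10 ')': depth becomes 3
  Position 11 ')': depth becomes 2
  Position 12 ')': depth becomes 1
  Position 13 '(': depth becomes 2
  Position 14 '(': depth becomes 3
  Position 15 ')': depth becomes 2
  Position 16 ')': depth becomes 1
  Position 17 ')': depth becomes 0
Maximum depth reached: 4

4


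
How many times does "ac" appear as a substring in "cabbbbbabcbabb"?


Searching for "ac" in "cabbbbbabcbabb"
Scanning each position:
  Position 0: "ca" => no
  Position 1: "ab" => no
  Position 2: "bb" => no
  Position 3: "bb" => no
  Position 4: "bb" => no
  Position 5: "bb" => no
  Position 6: "ba" => no
  Position 7: "ab" => no
  Position 8: "bc" => no
  Position 9: "cb" => no
  Position 10: "ba" => no
  Position 11: "ab" => no
  Position 12: "bb" => no
Total occurrences: 0

0


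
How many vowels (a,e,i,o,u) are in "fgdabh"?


Input: fgdabh
Checking each character:
  'f' at position 0: consonant
  'g' at position 1: consonant
  'd' at position 2: consonant
  'a' at position 3: vowel (running total: 1)
  'b' at position 4: consonant
  'h' at position 5: consonant
Total vowels: 1

1


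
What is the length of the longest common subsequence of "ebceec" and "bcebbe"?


LCS of "ebceec" and "bcebbe"
DP table:
           b    c    e    b    b    e
      0    0    0    0    0    0    0
  e   0    0    0    1    1    1    1
  b   0    1    1    1    2    2    2
  c   0    1    2    2    2    2    2
  e   0    1    2    3    3    3    3
  e   0    1    2    3    3    3    4
  c   0    1    2    3    3    3    4
LCS length = dp[6][6] = 4

4


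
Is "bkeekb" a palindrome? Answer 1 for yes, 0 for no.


Input: bkeekb
Reversed: bkeekb
  Compare pos 0 ('b') with pos 5 ('b'): match
  Compare pos 1 ('k') with pos 4 ('k'): match
  Compare pos 2 ('e') with pos 3 ('e'): match
Result: palindrome

1


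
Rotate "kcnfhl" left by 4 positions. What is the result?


Input: "kcnfhl", rotate left by 4
First 4 characters: "kcnf"
Remaining characters: "hl"
Concatenate remaining + first: "hl" + "kcnf" = "hlkcnf"

hlkcnf


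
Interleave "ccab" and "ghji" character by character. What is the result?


Interleaving "ccab" and "ghji":
  Position 0: 'c' from first, 'g' from second => "cg"
  Position 1: 'c' from first, 'h' from second => "ch"
  Position 2: 'a' from first, 'j' from second => "aj"
  Position 3: 'b' from first, 'i' from second => "bi"
Result: cgchajbi

cgchajbi


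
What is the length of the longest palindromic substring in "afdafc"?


Input: "afdafc"
Checking substrings for palindromes:
  No multi-char palindromic substrings found
Longest palindromic substring: "a" with length 1

1


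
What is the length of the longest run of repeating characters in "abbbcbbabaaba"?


Input: "abbbcbbabaaba"
Scanning for longest run:
  Position 1 ('b'): new char, reset run to 1
  Position 2 ('b'): continues run of 'b', length=2
  Position 3 ('b'): continues run of 'b', length=3
  Position 4 ('c'): new char, reset run to 1
  Position 5 ('b'): new char, reset run to 1
  Position 6 ('b'): continues run of 'b', length=2
  Position 7 ('a'): new char, reset run to 1
  Position 8 ('b'): new char, reset run to 1
  Position 9 ('a'): new char, reset run to 1
  Position 10 ('a'): continues run of 'a', length=2
  Position 11 ('b'): new char, reset run to 1
  Position 12 ('a'): new char, reset run to 1
Longest run: 'b' with length 3

3


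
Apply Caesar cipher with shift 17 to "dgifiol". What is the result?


Caesar cipher: shift "dgifiol" by 17
  'd' (pos 3) + 17 = pos 20 = 'u'
  'g' (pos 6) + 17 = pos 23 = 'x'
  'i' (pos 8) + 17 = pos 25 = 'z'
  'f' (pos 5) + 17 = pos 22 = 'w'
  'i' (pos 8) + 17 = pos 25 = 'z'
  'o' (pos 14) + 17 = pos 5 = 'f'
  'l' (pos 11) + 17 = pos 2 = 'c'
Result: uxzwzfc

uxzwzfc


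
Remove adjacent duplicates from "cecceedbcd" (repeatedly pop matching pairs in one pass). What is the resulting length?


Input: cecceedbcd
Stack-based adjacent duplicate removal:
  Read 'c': push. Stack: c
  Read 'e': push. Stack: ce
  Read 'c': push. Stack: cec
  Read 'c': matches stack top 'c' => pop. Stack: ce
  Read 'e': matches stack top 'e' => pop. Stack: c
  Read 'e': push. Stack: ce
  Read 'd': push. Stack: ced
  Read 'b': push. Stack: cedb
  Read 'c': push. Stack: cedbc
  Read 'd': push. Stack: cedbcd
Final stack: "cedbcd" (length 6)

6


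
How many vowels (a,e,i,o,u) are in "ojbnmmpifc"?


Input: ojbnmmpifc
Checking each character:
  'o' at position 0: vowel (running total: 1)
  'j' at position 1: consonant
  'b' at position 2: consonant
  'n' at position 3: consonant
  'm' at position 4: consonant
  'm' at position 5: consonant
  'p' at position 6: consonant
  'i' at position 7: vowel (running total: 2)
  'f' at position 8: consonant
  'c' at position 9: consonant
Total vowels: 2

2


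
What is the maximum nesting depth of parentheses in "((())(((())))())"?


Input: "((())(((())))())"
Tracking depth:
  Position 0 '(': depth becomes 1
  Position 1 '(': depth becomes 2
  Position 2 '(': depth becomes 3
  Position 3 ')': depth becomes 2
  Position 4 ')': depth becomes 1
  Position 5 '(': depth becomes 2
  Position 6 '(': depth becomes 3
  Position 7 '(': depth becomes 4
  Position 8 '(': depth becomes 5
  Position 9 ')': depth becomes 4
  Position 10 ')': depth becomes 3
  Position 11 ')': depth becomes 2
  Position 12 ')': depth becomes 1
  Position 13 '(': depth becomes 2
  Position 14 ')': depth becomes 1
  Position 15 ')': depth becomes 0
Maximum depth reached: 5

5


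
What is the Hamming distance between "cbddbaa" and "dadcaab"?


Comparing "cbddbaa" and "dadcaab" position by position:
  Position 0: 'c' vs 'd' => differ
  Position 1: 'b' vs 'a' => differ
  Position 2: 'd' vs 'd' => same
  Position 3: 'd' vs 'c' => differ
  Position 4: 'b' vs 'a' => differ
  Position 5: 'a' vs 'a' => same
  Position 6: 'a' vs 'b' => differ
Total differences (Hamming distance): 5

5


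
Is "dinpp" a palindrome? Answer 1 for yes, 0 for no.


Input: dinpp
Reversed: ppnid
  Compare pos 0 ('d') with pos 4 ('p'): MISMATCH
  Compare pos 1 ('i') with pos 3 ('p'): MISMATCH
Result: not a palindrome

0


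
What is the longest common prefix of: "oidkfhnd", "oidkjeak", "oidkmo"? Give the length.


Words: oidkfhnd, oidkjeak, oidkmo
  Position 0: all 'o' => match
  Position 1: all 'i' => match
  Position 2: all 'd' => match
  Position 3: all 'k' => match
  Position 4: ('f', 'j', 'm') => mismatch, stop
LCP = "oidk" (length 4)

4


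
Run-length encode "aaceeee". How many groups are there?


Input: aaceeee
Scanning for consecutive runs:
  Group 1: 'a' x 2 (positions 0-1)
  Group 2: 'c' x 1 (positions 2-2)
  Group 3: 'e' x 4 (positions 3-6)
Total groups: 3

3


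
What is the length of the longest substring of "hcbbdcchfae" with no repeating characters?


Input: "hcbbdcchfae"
Sliding window (track last position of each char):
  Position 0 ('h'): window [0,0] length 1 -- new best
  Position 1 ('c'): window [0,1] length 2 -- new best
  Position 2 ('b'): window [0,2] length 3 -- new best
  Position 3 ('b'): repeat (last at 2), move window start to 3
  Position 3 ('b'): window [3,3] length 1
  Position 4 ('d'): window [3,4] length 2
  Position 5 ('c'): window [3,5] length 3
  Position 6 ('c'): repeat (last at 5), move window start to 6
  Position 6 ('c'): window [6,6] length 1
  Position 7 ('h'): window [6,7] length 2
  Position 8 ('f'): window [6,8] length 3
  Position 9 ('a'): window [6,9] length 4 -- new best
  Position 10 ('e'): window [6,10] length 5 -- new best
Longest substring with no repeats: "chfae" with length 5

5


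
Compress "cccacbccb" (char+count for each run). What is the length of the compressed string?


Input: cccacbccb
Runs:
  'c' x 3 => "c3"
  'a' x 1 => "a1"
  'c' x 1 => "c1"
  'b' x 1 => "b1"
  'c' x 2 => "c2"
  'b' x 1 => "b1"
Compressed: "c3a1c1b1c2b1"
Compressed length: 12

12


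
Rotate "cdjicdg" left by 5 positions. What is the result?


Input: "cdjicdg", rotate left by 5
First 5 characters: "cdjic"
Remaining characters: "dg"
Concatenate remaining + first: "dg" + "cdjic" = "dgcdjic"

dgcdjic


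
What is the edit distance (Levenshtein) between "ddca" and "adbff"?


Computing edit distance: "ddca" -> "adbff"
DP table:
           a    d    b    f    f
      0    1    2    3    4    5
  d   1    1    1    2    3    4
  d   2    2    1    2    3    4
  c   3    3    2    2    3    4
  a   4    3    3    3    3    4
Edit distance = dp[4][5] = 4

4


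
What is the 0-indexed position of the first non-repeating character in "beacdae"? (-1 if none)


Input: beacdae
Character frequencies:
  'a': 2
  'b': 1
  'c': 1
  'd': 1
  'e': 2
Scanning left to right for freq == 1:
  Position 0 ('b'): unique! => answer = 0

0


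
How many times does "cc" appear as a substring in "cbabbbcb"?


Searching for "cc" in "cbabbbcb"
Scanning each position:
  Position 0: "cb" => no
  Position 1: "ba" => no
  Position 2: "ab" => no
  Position 3: "bb" => no
  Position 4: "bb" => no
  Position 5: "bc" => no
  Position 6: "cb" => no
Total occurrences: 0

0


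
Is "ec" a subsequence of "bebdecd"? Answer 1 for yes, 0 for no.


Check if "ec" is a subsequence of "bebdecd"
Greedy scan:
  Position 0 ('b'): no match needed
  Position 1 ('e'): matches sub[0] = 'e'
  Position 2 ('b'): no match needed
  Position 3 ('d'): no match needed
  Position 4 ('e'): no match needed
  Position 5 ('c'): matches sub[1] = 'c'
  Position 6 ('d'): no match needed
All 2 characters matched => is a subsequence

1


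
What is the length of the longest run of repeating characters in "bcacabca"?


Input: "bcacabca"
Scanning for longest run:
  Position 1 ('c'): new char, reset run to 1
  Position 2 ('a'): new char, reset run to 1
  Position 3 ('c'): new char, reset run to 1
  Position 4 ('a'): new char, reset run to 1
  Position 5 ('b'): new char, reset run to 1
  Position 6 ('c'): new char, reset run to 1
  Position 7 ('a'): new char, reset run to 1
Longest run: 'b' with length 1

1


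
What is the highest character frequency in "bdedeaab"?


Input: bdedeaab
Character counts:
  'a': 2
  'b': 2
  'd': 2
  'e': 2
Maximum frequency: 2

2


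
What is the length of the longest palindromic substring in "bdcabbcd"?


Input: "bdcabbcd"
Checking substrings for palindromes:
  [4:6] "bb" (len 2) => palindrome
Longest palindromic substring: "bb" with length 2

2


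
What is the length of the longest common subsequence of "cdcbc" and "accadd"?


LCS of "cdcbc" and "accadd"
DP table:
           a    c    c    a    d    d
      0    0    0    0    0    0    0
  c   0    0    1    1    1    1    1
  d   0    0    1    1    1    2    2
  c   0    0    1    2    2    2    2
  b   0    0    1    2    2    2    2
  c   0    0    1    2    2    2    2
LCS length = dp[5][6] = 2

2


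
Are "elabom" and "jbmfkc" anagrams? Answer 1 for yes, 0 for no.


Strings: "elabom", "jbmfkc"
Sorted first:  abelmo
Sorted second: bcfjkm
Differ at position 0: 'a' vs 'b' => not anagrams

0


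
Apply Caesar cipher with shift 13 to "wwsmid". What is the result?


Caesar cipher: shift "wwsmid" by 13
  'w' (pos 22) + 13 = pos 9 = 'j'
  'w' (pos 22) + 13 = pos 9 = 'j'
  's' (pos 18) + 13 = pos 5 = 'f'
  'm' (pos 12) + 13 = pos 25 = 'z'
  'i' (pos 8) + 13 = pos 21 = 'v'
  'd' (pos 3) + 13 = pos 16 = 'q'
Result: jjfzvq

jjfzvq


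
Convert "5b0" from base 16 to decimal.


Input: "5b0" in base 16
Positional expansion:
  Digit '5' (value 5) x 16^2 = 1280
  Digit 'b' (value 11) x 16^1 = 176
  Digit '0' (value 0) x 16^0 = 0
Sum = 1456

1456


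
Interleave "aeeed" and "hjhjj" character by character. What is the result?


Interleaving "aeeed" and "hjhjj":
  Position 0: 'a' from first, 'h' from second => "ah"
  Position 1: 'e' from first, 'j' from second => "ej"
  Position 2: 'e' from first, 'h' from second => "eh"
  Position 3: 'e' from first, 'j' from second => "ej"
  Position 4: 'd' from first, 'j' from second => "dj"
Result: ahejehejdj

ahejehejdj


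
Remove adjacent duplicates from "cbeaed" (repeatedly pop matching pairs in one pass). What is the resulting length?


Input: cbeaed
Stack-based adjacent duplicate removal:
  Read 'c': push. Stack: c
  Read 'b': push. Stack: cb
  Read 'e': push. Stack: cbe
  Read 'a': push. Stack: cbea
  Read 'e': push. Stack: cbeae
  Read 'd': push. Stack: cbeaed
Final stack: "cbeaed" (length 6)

6


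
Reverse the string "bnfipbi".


Input: bnfipbi
Reading characters right to left:
  Position 6: 'i'
  Position 5: 'b'
  Position 4: 'p'
  Position 3: 'i'
  Position 2: 'f'
  Position 1: 'n'
  Position 0: 'b'
Reversed: ibpifnb

ibpifnb


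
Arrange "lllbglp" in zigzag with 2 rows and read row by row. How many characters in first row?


Zigzag "lllbglp" into 2 rows:
Placing characters:
  'l' => row 0
  'l' => row 1
  'l' => row 0
  'b' => row 1
  'g' => row 0
  'l' => row 1
  'p' => row 0
Rows:
  Row 0: "llgp"
  Row 1: "lbl"
First row length: 4

4


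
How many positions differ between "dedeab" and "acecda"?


Comparing "dedeab" and "acecda" position by position:
  Position 0: 'd' vs 'a' => DIFFER
  Position 1: 'e' vs 'c' => DIFFER
  Position 2: 'd' vs 'e' => DIFFER
  Position 3: 'e' vs 'c' => DIFFER
  Position 4: 'a' vs 'd' => DIFFER
  Position 5: 'b' vs 'a' => DIFFER
Positions that differ: 6

6


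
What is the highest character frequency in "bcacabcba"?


Input: bcacabcba
Character counts:
  'a': 3
  'b': 3
  'c': 3
Maximum frequency: 3

3


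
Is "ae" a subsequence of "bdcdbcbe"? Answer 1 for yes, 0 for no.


Check if "ae" is a subsequence of "bdcdbcbe"
Greedy scan:
  Position 0 ('b'): no match needed
  Position 1 ('d'): no match needed
  Position 2 ('c'): no match needed
  Position 3 ('d'): no match needed
  Position 4 ('b'): no match needed
  Position 5 ('c'): no match needed
  Position 6 ('b'): no match needed
  Position 7 ('e'): no match needed
Only matched 0/2 characters => not a subsequence

0


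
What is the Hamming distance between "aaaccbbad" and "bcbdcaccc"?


Comparing "aaaccbbad" and "bcbdcaccc" position by position:
  Position 0: 'a' vs 'b' => differ
  Position 1: 'a' vs 'c' => differ
  Position 2: 'a' vs 'b' => differ
  Position 3: 'c' vs 'd' => differ
  Position 4: 'c' vs 'c' => same
  Position 5: 'b' vs 'a' => differ
  Position 6: 'b' vs 'c' => differ
  Position 7: 'a' vs 'c' => differ
  Position 8: 'd' vs 'c' => differ
Total differences (Hamming distance): 8

8


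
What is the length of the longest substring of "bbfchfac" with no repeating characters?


Input: "bbfchfac"
Sliding window (track last position of each char):
  Position 0 ('b'): window [0,0] length 1 -- new best
  Position 1 ('b'): repeat (last at 0), move window start to 1
  Position 1 ('b'): window [1,1] length 1
  Position 2 ('f'): window [1,2] length 2 -- new best
  Position 3 ('c'): window [1,3] length 3 -- new best
  Position 4 ('h'): window [1,4] length 4 -- new best
  Position 5 ('f'): repeat (last at 2), move window start to 3
  Position 5 ('f'): window [3,5] length 3
  Position 6 ('a'): window [3,6] length 4
  Position 7 ('c'): repeat (last at 3), move window start to 4
  Position 7 ('c'): window [4,7] length 4
Longest substring with no repeats: "bfch" with length 4

4


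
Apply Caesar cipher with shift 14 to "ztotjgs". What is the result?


Caesar cipher: shift "ztotjgs" by 14
  'z' (pos 25) + 14 = pos 13 = 'n'
  't' (pos 19) + 14 = pos 7 = 'h'
  'o' (pos 14) + 14 = pos 2 = 'c'
  't' (pos 19) + 14 = pos 7 = 'h'
  'j' (pos 9) + 14 = pos 23 = 'x'
  'g' (pos 6) + 14 = pos 20 = 'u'
  's' (pos 18) + 14 = pos 6 = 'g'
Result: nhchxug

nhchxug


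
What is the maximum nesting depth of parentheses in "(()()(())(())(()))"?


Input: "(()()(())(())(()))"
Tracking depth:
  Position 0 '(': depth becomes 1
  Position 1 '(': depth becomes 2
  Position 2 ')': depth becomes 1
  Position 3 '(': depth becomes 2
  Position 4 ')': depth becomes 1
  Position 5 '(': depth becomes 2
  Position 6 '(': depth becomes 3
  Position 7 ')': depth becomes 2
  Position 8 ')': depth becomes 1
  Position 9 '(': depth becomes 2
  Position 10 '(': depth becomes 3
  Position 11 ')': depth becomes 2
  Position 12 ')': depth becomes 1
  Position 13 '(': depth becomes 2
  Position 14 '(': depth becomes 3
  Position 15 ')': depth becomes 2
  Position 16 ')': depth becomes 1
  Position 17 ')': depth becomes 0
Maximum depth reached: 3

3


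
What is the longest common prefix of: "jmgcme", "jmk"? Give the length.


Words: jmgcme, jmk
  Position 0: all 'j' => match
  Position 1: all 'm' => match
  Position 2: ('g', 'k') => mismatch, stop
LCP = "jm" (length 2)

2


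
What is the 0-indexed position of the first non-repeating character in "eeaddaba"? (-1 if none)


Input: eeaddaba
Character frequencies:
  'a': 3
  'b': 1
  'd': 2
  'e': 2
Scanning left to right for freq == 1:
  Position 0 ('e'): freq=2, skip
  Position 1 ('e'): freq=2, skip
  Position 2 ('a'): freq=3, skip
  Position 3 ('d'): freq=2, skip
  Position 4 ('d'): freq=2, skip
  Position 5 ('a'): freq=3, skip
  Position 6 ('b'): unique! => answer = 6

6
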